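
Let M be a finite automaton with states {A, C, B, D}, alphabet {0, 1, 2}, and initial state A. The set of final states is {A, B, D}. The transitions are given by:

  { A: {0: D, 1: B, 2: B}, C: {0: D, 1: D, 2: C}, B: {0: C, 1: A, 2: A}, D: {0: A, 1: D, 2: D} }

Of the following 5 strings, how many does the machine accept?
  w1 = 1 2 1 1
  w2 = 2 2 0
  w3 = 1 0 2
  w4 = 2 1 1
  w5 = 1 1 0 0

4

w1: Trace: A -1-> B -2-> A -1-> B -1-> A  → end A, accepted
w2: Trace: A -2-> B -2-> A -0-> D  → end D, accepted
w3: Trace: A -1-> B -0-> C -2-> C  → end C, rejected
w4: Trace: A -2-> B -1-> A -1-> B  → end B, accepted
w5: Trace: A -1-> B -1-> A -0-> D -0-> A  → end A, accepted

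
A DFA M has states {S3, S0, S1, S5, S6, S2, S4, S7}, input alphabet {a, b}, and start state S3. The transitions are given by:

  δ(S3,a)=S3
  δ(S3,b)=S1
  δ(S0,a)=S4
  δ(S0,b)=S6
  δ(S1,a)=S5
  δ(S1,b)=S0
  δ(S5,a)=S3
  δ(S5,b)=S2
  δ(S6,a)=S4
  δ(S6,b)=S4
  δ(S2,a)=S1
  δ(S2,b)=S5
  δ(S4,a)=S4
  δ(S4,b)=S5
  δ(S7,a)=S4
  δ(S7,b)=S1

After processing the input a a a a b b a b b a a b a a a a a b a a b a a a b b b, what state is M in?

S6

start at S3
read 'a': S3 → S3
read 'a': S3 → S3
read 'a': S3 → S3
read 'a': S3 → S3
read 'b': S3 → S1
read 'b': S1 → S0
read 'a': S0 → S4
read 'b': S4 → S5
read 'b': S5 → S2
read 'a': S2 → S1
read 'a': S1 → S5
read 'b': S5 → S2
read 'a': S2 → S1
read 'a': S1 → S5
read 'a': S5 → S3
read 'a': S3 → S3
read 'a': S3 → S3
read 'b': S3 → S1
read 'a': S1 → S5
read 'a': S5 → S3
read 'b': S3 → S1
read 'a': S1 → S5
read 'a': S5 → S3
read 'a': S3 → S3
read 'b': S3 → S1
read 'b': S1 → S0
read 'b': S0 → S6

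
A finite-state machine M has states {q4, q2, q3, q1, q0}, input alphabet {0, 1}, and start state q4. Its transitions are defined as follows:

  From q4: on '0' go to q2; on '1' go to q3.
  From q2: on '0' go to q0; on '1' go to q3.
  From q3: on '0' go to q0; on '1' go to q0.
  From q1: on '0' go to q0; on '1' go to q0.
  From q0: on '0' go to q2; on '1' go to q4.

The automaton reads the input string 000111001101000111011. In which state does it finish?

start at q4
read '0': q4 → q2
read '0': q2 → q0
read '0': q0 → q2
read '1': q2 → q3
read '1': q3 → q0
read '1': q0 → q4
read '0': q4 → q2
read '0': q2 → q0
read '1': q0 → q4
read '1': q4 → q3
read '0': q3 → q0
read '1': q0 → q4
read '0': q4 → q2
read '0': q2 → q0
read '0': q0 → q2
read '1': q2 → q3
read '1': q3 → q0
read '1': q0 → q4
read '0': q4 → q2
read '1': q2 → q3
read '1': q3 → q0

q0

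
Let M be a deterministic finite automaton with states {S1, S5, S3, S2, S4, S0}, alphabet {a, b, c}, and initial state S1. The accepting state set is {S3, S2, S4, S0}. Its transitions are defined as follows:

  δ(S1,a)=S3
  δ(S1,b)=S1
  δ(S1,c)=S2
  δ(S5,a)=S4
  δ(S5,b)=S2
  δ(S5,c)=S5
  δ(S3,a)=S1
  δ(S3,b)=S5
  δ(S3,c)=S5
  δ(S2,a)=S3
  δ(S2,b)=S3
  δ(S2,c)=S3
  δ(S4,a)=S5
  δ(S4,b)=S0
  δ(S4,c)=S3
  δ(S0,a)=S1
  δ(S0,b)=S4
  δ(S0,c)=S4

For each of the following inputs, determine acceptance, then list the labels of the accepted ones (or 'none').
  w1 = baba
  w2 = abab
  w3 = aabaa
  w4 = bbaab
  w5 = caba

w1, w2, w5

w1: S1 → S1 → S3 → S5 → S4  → end S4, accepted
w2: S1 → S3 → S5 → S4 → S0  → end S0, accepted
w3: S1 → S3 → S1 → S1 → S3 → S1  → end S1, rejected
w4: S1 → S1 → S1 → S3 → S1 → S1  → end S1, rejected
w5: S1 → S2 → S3 → S5 → S4  → end S4, accepted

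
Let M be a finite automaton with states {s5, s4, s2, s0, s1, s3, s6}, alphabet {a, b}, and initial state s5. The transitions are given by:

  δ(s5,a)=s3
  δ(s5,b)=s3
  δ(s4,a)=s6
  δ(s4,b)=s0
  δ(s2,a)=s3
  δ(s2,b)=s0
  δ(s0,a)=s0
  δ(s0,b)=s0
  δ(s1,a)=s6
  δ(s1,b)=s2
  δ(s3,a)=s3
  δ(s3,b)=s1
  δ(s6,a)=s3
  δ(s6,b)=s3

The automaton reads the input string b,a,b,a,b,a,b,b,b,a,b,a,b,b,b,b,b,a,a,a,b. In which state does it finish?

s0

Trace: s5 -b-> s3 -a-> s3 -b-> s1 -a-> s6 -b-> s3 -a-> s3 -b-> s1 -b-> s2 -b-> s0 -a-> s0 -b-> s0 -a-> s0 -b-> s0 -b-> s0 -b-> s0 -b-> s0 -b-> s0 -a-> s0 -a-> s0 -a-> s0 -b-> s0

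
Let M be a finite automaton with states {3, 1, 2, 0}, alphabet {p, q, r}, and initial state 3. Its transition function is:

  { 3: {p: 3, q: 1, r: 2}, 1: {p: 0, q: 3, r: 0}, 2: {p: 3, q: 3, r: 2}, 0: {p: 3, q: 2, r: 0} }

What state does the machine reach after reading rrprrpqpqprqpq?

3 → 2 → 2 → 3 → 2 → 2 → 3 → 1 → 0 → 2 → 3 → 2 → 3 → 3 → 1

1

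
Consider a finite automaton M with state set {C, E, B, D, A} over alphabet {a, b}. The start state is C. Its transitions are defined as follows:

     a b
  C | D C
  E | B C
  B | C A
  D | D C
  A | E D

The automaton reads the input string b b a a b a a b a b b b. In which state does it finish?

C

start at C
read 'b': C → C
read 'b': C → C
read 'a': C → D
read 'a': D → D
read 'b': D → C
read 'a': C → D
read 'a': D → D
read 'b': D → C
read 'a': C → D
read 'b': D → C
read 'b': C → C
read 'b': C → C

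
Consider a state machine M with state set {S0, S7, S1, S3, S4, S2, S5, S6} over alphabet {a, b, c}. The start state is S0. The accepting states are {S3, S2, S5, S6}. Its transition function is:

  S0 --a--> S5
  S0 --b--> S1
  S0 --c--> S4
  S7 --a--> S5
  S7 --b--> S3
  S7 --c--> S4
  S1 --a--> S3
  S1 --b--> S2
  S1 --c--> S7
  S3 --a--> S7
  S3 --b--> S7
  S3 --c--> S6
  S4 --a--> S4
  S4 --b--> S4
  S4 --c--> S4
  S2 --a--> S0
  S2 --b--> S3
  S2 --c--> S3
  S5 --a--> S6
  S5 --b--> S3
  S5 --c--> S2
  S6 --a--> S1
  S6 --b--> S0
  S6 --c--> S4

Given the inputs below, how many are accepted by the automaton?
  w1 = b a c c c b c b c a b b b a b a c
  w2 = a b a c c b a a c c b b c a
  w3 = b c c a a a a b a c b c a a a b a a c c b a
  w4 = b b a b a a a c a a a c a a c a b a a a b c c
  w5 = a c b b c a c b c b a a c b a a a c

w1: S0 → S1 → S3 → S6 → S4 → S4 → S4 → S4 → S4 → S4 → S4 → S4 → S4 → S4 → S4 → S4 → S4 → S4  → end S4, rejected
w2: S0 → S5 → S3 → S7 → S4 → S4 → S4 → S4 → S4 → S4 → S4 → S4 → S4 → S4 → S4  → end S4, rejected
w3: S0 → S1 → S7 → S4 → S4 → S4 → S4 → S4 → S4 → S4 → S4 → S4 → S4 → S4 → S4 → S4 → S4 → S4 → S4 → S4 → S4 → S4 → S4  → end S4, rejected
w4: S0 → S1 → S2 → S0 → S1 → S3 → S7 → S5 → S2 → S0 → S5 → S6 → S4 → S4 → S4 → S4 → S4 → S4 → S4 → S4 → S4 → S4 → S4 → S4  → end S4, rejected
w5: S0 → S5 → S2 → S3 → S7 → S4 → S4 → S4 → S4 → S4 → S4 → S4 → S4 → S4 → S4 → S4 → S4 → S4 → S4  → end S4, rejected

0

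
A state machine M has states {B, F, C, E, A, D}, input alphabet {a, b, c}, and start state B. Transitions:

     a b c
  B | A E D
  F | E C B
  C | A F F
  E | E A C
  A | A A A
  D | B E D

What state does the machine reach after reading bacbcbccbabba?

A

B → E → E → C → F → B → E → C → F → C → A → A → A → A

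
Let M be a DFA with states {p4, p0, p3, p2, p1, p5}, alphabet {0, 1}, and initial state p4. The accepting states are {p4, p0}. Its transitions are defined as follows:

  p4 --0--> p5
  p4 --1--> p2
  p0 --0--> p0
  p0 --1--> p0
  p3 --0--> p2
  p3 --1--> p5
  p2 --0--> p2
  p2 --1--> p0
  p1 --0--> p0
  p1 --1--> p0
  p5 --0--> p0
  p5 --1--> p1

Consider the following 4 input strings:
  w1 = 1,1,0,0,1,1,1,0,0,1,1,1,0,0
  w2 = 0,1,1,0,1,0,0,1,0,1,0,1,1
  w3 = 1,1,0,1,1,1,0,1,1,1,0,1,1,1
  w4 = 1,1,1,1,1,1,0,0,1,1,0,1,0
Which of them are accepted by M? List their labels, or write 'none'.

w1, w2, w3, w4

w1: p4 → p2 → p0 → p0 → p0 → p0 → p0 → p0 → p0 → p0 → p0 → p0 → p0 → p0 → p0  → end p0, accepted
w2: p4 → p5 → p1 → p0 → p0 → p0 → p0 → p0 → p0 → p0 → p0 → p0 → p0 → p0  → end p0, accepted
w3: p4 → p2 → p0 → p0 → p0 → p0 → p0 → p0 → p0 → p0 → p0 → p0 → p0 → p0 → p0  → end p0, accepted
w4: p4 → p2 → p0 → p0 → p0 → p0 → p0 → p0 → p0 → p0 → p0 → p0 → p0 → p0  → end p0, accepted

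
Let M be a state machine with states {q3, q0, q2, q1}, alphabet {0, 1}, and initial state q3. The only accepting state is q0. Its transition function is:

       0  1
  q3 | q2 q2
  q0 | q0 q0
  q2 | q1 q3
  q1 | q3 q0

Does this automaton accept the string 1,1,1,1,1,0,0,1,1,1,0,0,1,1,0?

start at q3
read '1': q3 → q2
read '1': q2 → q3
read '1': q3 → q2
read '1': q2 → q3
read '1': q3 → q2
read '0': q2 → q1
read '0': q1 → q3
read '1': q3 → q2
read '1': q2 → q3
read '1': q3 → q2
read '0': q2 → q1
read '0': q1 → q3
read '1': q3 → q2
read '1': q2 → q3
read '0': q3 → q2
End state q2 is not accepting.

No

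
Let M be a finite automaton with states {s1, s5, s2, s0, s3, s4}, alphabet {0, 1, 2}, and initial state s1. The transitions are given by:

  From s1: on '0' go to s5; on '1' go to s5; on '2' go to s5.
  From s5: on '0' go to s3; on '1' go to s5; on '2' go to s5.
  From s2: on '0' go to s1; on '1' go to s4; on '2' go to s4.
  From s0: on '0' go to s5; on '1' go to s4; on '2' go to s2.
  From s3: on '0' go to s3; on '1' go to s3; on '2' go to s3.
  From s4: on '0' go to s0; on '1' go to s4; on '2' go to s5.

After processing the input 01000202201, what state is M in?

s3

start at s1
read '0': s1 → s5
read '1': s5 → s5
read '0': s5 → s3
read '0': s3 → s3
read '0': s3 → s3
read '2': s3 → s3
read '0': s3 → s3
read '2': s3 → s3
read '2': s3 → s3
read '0': s3 → s3
read '1': s3 → s3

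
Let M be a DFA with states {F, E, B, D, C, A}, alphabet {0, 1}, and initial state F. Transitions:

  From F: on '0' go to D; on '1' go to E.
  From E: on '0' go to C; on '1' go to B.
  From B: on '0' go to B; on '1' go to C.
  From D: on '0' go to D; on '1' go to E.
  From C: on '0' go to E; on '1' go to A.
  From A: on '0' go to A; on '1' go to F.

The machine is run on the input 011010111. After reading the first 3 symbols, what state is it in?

Trace: F -0-> D -1-> E -1-> B
After 3 symbols: B.

B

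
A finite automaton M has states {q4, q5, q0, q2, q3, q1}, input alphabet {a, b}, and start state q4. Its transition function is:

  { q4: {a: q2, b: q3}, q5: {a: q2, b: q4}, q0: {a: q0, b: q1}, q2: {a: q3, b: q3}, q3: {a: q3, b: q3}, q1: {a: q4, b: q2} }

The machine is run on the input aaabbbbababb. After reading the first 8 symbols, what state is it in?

q3

start at q4
read 'a': q4 → q2
read 'a': q2 → q3
read 'a': q3 → q3
read 'b': q3 → q3
read 'b': q3 → q3
read 'b': q3 → q3
read 'b': q3 → q3
read 'a': q3 → q3
After 8 symbols: q3.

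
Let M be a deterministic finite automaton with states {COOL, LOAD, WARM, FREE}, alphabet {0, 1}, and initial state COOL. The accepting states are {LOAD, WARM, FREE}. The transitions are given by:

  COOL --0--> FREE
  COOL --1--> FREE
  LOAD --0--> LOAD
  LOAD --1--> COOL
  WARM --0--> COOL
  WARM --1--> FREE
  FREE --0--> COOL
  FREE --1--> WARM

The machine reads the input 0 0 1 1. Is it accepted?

Yes

start at COOL
read '0': COOL → FREE
read '0': FREE → COOL
read '1': COOL → FREE
read '1': FREE → WARM
End state WARM is accepting.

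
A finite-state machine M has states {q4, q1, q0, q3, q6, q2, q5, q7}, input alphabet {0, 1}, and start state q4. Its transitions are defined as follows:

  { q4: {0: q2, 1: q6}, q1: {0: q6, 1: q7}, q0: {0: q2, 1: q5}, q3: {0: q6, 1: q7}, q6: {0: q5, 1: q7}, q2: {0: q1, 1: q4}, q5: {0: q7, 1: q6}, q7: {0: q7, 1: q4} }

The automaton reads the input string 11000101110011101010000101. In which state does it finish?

Trace: q4 -1-> q6 -1-> q7 -0-> q7 -0-> q7 -0-> q7 -1-> q4 -0-> q2 -1-> q4 -1-> q6 -1-> q7 -0-> q7 -0-> q7 -1-> q4 -1-> q6 -1-> q7 -0-> q7 -1-> q4 -0-> q2 -1-> q4 -0-> q2 -0-> q1 -0-> q6 -0-> q5 -1-> q6 -0-> q5 -1-> q6

q6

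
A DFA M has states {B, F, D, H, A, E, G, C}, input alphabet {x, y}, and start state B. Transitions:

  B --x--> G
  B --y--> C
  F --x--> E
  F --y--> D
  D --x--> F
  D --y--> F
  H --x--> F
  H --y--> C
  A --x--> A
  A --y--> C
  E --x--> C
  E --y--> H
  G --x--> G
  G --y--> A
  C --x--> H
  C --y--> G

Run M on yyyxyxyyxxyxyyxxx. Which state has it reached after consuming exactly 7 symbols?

C

B → C → G → A → A → C → H → C
After 7 symbols: C.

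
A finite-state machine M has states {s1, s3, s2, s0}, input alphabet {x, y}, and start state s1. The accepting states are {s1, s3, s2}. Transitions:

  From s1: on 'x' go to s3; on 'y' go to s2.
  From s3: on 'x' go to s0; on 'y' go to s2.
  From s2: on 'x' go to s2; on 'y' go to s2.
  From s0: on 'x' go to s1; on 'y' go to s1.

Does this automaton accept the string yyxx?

s1 → s2 → s2 → s2 → s2
End state s2 is accepting.

Yes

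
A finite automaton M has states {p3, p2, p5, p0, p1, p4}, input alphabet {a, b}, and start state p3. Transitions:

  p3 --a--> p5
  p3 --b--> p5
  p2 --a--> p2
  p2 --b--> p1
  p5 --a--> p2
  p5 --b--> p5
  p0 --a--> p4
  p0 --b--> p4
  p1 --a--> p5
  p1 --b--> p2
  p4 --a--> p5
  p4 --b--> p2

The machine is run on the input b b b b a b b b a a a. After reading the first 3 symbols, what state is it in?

p5

Trace: p3 -b-> p5 -b-> p5 -b-> p5
After 3 symbols: p5.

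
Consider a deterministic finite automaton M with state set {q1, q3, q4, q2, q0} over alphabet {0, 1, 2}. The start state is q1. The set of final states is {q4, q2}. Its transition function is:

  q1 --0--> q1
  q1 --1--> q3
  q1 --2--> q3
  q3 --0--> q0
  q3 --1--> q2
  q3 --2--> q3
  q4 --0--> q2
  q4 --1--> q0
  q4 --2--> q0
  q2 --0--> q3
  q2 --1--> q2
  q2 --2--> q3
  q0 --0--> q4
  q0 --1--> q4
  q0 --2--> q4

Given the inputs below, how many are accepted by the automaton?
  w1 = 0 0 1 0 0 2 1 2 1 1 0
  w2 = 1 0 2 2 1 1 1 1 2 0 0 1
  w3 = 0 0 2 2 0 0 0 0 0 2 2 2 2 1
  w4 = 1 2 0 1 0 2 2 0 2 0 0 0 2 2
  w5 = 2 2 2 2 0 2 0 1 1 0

w1: q1 → q1 → q1 → q3 → q0 → q4 → q0 → q4 → q0 → q4 → q0 → q4  → end q4, accepted
w2: q1 → q3 → q0 → q4 → q0 → q4 → q0 → q4 → q0 → q4 → q2 → q3 → q2  → end q2, accepted
w3: q1 → q1 → q1 → q3 → q3 → q0 → q4 → q2 → q3 → q0 → q4 → q0 → q4 → q0 → q4  → end q4, accepted
w4: q1 → q3 → q3 → q0 → q4 → q2 → q3 → q3 → q0 → q4 → q2 → q3 → q0 → q4 → q0  → end q0, rejected
w5: q1 → q3 → q3 → q3 → q3 → q0 → q4 → q2 → q2 → q2 → q3  → end q3, rejected

3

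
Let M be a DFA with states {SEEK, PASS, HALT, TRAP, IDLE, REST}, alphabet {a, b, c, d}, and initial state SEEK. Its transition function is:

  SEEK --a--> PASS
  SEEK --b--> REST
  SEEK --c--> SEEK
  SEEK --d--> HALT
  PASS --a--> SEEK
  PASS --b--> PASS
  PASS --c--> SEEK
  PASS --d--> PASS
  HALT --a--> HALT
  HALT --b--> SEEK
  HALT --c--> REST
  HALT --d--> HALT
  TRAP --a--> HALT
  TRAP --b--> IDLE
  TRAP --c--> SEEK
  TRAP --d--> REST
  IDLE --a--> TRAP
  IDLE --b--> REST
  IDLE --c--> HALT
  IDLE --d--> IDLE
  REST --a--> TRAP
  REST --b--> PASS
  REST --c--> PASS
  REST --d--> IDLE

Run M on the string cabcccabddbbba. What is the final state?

start at SEEK
read 'c': SEEK → SEEK
read 'a': SEEK → PASS
read 'b': PASS → PASS
read 'c': PASS → SEEK
read 'c': SEEK → SEEK
read 'c': SEEK → SEEK
read 'a': SEEK → PASS
read 'b': PASS → PASS
read 'd': PASS → PASS
read 'd': PASS → PASS
read 'b': PASS → PASS
read 'b': PASS → PASS
read 'b': PASS → PASS
read 'a': PASS → SEEK

SEEK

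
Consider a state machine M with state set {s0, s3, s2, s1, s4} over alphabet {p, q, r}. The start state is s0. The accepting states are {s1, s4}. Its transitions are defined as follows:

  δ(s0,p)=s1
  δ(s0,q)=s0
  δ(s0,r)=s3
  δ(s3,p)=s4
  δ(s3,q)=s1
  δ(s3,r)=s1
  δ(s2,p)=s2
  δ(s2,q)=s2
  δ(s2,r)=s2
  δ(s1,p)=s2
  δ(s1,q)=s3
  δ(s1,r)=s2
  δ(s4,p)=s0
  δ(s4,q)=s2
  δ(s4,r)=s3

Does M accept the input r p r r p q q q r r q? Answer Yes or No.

start at s0
read 'r': s0 → s3
read 'p': s3 → s4
read 'r': s4 → s3
read 'r': s3 → s1
read 'p': s1 → s2
read 'q': s2 → s2
read 'q': s2 → s2
read 'q': s2 → s2
read 'r': s2 → s2
read 'r': s2 → s2
read 'q': s2 → s2
End state s2 is not accepting.

No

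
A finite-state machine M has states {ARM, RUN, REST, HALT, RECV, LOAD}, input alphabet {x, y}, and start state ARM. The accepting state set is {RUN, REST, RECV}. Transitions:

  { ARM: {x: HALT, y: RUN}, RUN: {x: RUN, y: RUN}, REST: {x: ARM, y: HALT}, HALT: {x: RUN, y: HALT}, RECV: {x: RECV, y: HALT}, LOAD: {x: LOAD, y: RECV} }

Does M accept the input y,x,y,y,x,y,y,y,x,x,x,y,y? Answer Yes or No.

start at ARM
read 'y': ARM → RUN
read 'x': RUN → RUN
read 'y': RUN → RUN
read 'y': RUN → RUN
read 'x': RUN → RUN
read 'y': RUN → RUN
read 'y': RUN → RUN
read 'y': RUN → RUN
read 'x': RUN → RUN
read 'x': RUN → RUN
read 'x': RUN → RUN
read 'y': RUN → RUN
read 'y': RUN → RUN
End state RUN is accepting.

Yes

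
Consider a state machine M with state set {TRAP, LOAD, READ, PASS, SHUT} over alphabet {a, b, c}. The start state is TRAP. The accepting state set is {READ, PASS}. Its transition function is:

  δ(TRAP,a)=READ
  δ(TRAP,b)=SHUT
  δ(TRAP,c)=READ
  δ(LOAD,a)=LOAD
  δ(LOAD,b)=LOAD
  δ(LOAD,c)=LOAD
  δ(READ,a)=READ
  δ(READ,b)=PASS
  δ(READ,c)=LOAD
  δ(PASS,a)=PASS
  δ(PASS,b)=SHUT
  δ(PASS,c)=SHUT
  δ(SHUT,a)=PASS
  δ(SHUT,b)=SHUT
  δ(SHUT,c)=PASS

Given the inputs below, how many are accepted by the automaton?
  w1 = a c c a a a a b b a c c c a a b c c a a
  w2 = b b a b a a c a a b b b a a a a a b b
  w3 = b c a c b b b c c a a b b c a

1

w1:
  start at TRAP
  read 'a': TRAP → READ
  read 'c': READ → LOAD
  read 'c': LOAD → LOAD
  read 'a': LOAD → LOAD
  read 'a': LOAD → LOAD
  read 'a': LOAD → LOAD
  read 'a': LOAD → LOAD
  read 'b': LOAD → LOAD
  read 'b': LOAD → LOAD
  read 'a': LOAD → LOAD
  read 'c': LOAD → LOAD
  read 'c': LOAD → LOAD
  read 'c': LOAD → LOAD
  read 'a': LOAD → LOAD
  read 'a': LOAD → LOAD
  read 'b': LOAD → LOAD
  read 'c': LOAD → LOAD
  read 'c': LOAD → LOAD
  read 'a': LOAD → LOAD
  read 'a': LOAD → LOAD
  end LOAD, rejected
w2:
  start at TRAP
  read 'b': TRAP → SHUT
  read 'b': SHUT → SHUT
  read 'a': SHUT → PASS
  read 'b': PASS → SHUT
  read 'a': SHUT → PASS
  read 'a': PASS → PASS
  read 'c': PASS → SHUT
  read 'a': SHUT → PASS
  read 'a': PASS → PASS
  read 'b': PASS → SHUT
  read 'b': SHUT → SHUT
  read 'b': SHUT → SHUT
  read 'a': SHUT → PASS
  read 'a': PASS → PASS
  read 'a': PASS → PASS
  read 'a': PASS → PASS
  read 'a': PASS → PASS
  read 'b': PASS → SHUT
  read 'b': SHUT → SHUT
  end SHUT, rejected
w3:
  start at TRAP
  read 'b': TRAP → SHUT
  read 'c': SHUT → PASS
  read 'a': PASS → PASS
  read 'c': PASS → SHUT
  read 'b': SHUT → SHUT
  read 'b': SHUT → SHUT
  read 'b': SHUT → SHUT
  read 'c': SHUT → PASS
  read 'c': PASS → SHUT
  read 'a': SHUT → PASS
  read 'a': PASS → PASS
  read 'b': PASS → SHUT
  read 'b': SHUT → SHUT
  read 'c': SHUT → PASS
  read 'a': PASS → PASS
  end PASS, accepted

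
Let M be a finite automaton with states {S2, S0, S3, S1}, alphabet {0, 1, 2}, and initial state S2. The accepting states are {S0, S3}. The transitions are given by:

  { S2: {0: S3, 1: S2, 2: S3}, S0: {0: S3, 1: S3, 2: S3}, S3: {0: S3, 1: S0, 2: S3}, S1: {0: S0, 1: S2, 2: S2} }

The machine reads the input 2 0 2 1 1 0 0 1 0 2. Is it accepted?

Trace: S2 -2-> S3 -0-> S3 -2-> S3 -1-> S0 -1-> S3 -0-> S3 -0-> S3 -1-> S0 -0-> S3 -2-> S3
End state S3 is accepting.

Yes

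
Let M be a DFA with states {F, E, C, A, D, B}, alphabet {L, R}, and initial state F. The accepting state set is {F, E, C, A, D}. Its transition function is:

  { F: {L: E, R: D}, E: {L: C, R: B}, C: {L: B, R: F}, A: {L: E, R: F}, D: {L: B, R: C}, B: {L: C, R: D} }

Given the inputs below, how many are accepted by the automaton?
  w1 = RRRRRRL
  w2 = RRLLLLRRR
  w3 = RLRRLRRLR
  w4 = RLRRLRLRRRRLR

w1: Trace: F -R-> D -R-> C -R-> F -R-> D -R-> C -R-> F -L-> E  → end E, accepted
w2: Trace: F -R-> D -R-> C -L-> B -L-> C -L-> B -L-> C -R-> F -R-> D -R-> C  → end C, accepted
w3: Trace: F -R-> D -L-> B -R-> D -R-> C -L-> B -R-> D -R-> C -L-> B -R-> D  → end D, accepted
w4: Trace: F -R-> D -L-> B -R-> D -R-> C -L-> B -R-> D -L-> B -R-> D -R-> C -R-> F -R-> D -L-> B -R-> D  → end D, accepted

4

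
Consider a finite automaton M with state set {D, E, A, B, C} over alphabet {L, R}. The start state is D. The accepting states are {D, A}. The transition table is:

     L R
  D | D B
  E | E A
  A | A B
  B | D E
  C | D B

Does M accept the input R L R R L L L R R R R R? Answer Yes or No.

start at D
read 'R': D → B
read 'L': B → D
read 'R': D → B
read 'R': B → E
read 'L': E → E
read 'L': E → E
read 'L': E → E
read 'R': E → A
read 'R': A → B
read 'R': B → E
read 'R': E → A
read 'R': A → B
End state B is not accepting.

No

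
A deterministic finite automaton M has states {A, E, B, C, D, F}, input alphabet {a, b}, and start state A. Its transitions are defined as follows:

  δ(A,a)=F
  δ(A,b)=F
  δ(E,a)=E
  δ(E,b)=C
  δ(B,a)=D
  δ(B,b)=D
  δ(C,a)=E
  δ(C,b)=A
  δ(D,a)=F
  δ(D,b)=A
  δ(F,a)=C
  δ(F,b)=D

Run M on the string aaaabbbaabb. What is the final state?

Trace: A -a-> F -a-> C -a-> E -a-> E -b-> C -b-> A -b-> F -a-> C -a-> E -b-> C -b-> A

A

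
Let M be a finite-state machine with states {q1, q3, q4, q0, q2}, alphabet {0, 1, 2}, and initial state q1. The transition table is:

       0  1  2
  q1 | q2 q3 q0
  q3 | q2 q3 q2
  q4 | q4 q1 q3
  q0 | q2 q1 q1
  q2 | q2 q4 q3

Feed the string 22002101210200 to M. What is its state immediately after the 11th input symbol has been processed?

q2

Trace: q1 -2-> q0 -2-> q1 -0-> q2 -0-> q2 -2-> q3 -1-> q3 -0-> q2 -1-> q4 -2-> q3 -1-> q3 -0-> q2
After 11 symbols: q2.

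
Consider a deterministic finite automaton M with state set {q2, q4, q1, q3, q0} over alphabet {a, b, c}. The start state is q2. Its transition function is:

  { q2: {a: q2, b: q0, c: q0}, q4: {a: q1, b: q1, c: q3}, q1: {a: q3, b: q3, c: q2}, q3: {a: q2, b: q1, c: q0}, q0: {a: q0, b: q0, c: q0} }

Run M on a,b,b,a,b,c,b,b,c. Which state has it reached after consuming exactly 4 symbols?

q0

q2 → q2 → q0 → q0 → q0
After 4 symbols: q0.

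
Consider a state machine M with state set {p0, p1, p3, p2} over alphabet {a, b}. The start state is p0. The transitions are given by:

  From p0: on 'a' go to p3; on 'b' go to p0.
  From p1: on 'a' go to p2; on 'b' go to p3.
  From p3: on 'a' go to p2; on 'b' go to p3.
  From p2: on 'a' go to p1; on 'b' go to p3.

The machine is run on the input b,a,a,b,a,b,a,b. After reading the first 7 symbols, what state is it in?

p2

Trace: p0 -b-> p0 -a-> p3 -a-> p2 -b-> p3 -a-> p2 -b-> p3 -a-> p2
After 7 symbols: p2.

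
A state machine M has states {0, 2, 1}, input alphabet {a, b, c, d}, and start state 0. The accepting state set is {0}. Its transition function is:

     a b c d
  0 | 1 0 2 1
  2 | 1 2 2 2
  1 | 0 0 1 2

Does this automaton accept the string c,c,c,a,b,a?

No

0 → 2 → 2 → 2 → 1 → 0 → 1
End state 1 is not accepting.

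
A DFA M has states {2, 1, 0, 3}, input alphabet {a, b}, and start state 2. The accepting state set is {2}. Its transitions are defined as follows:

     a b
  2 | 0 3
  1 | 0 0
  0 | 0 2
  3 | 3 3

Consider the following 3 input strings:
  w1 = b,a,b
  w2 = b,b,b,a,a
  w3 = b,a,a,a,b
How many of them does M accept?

w1: 2 → 3 → 3 → 3  → end 3, rejected
w2: 2 → 3 → 3 → 3 → 3 → 3  → end 3, rejected
w3: 2 → 3 → 3 → 3 → 3 → 3  → end 3, rejected

0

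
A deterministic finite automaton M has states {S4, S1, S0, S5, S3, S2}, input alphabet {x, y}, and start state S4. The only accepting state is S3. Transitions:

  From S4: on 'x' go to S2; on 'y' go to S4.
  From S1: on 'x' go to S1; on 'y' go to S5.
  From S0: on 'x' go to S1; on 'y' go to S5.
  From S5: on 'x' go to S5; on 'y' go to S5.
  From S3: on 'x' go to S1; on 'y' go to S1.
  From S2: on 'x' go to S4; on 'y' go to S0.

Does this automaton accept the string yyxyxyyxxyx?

No

Trace: S4 -y-> S4 -y-> S4 -x-> S2 -y-> S0 -x-> S1 -y-> S5 -y-> S5 -x-> S5 -x-> S5 -y-> S5 -x-> S5
End state S5 is not accepting.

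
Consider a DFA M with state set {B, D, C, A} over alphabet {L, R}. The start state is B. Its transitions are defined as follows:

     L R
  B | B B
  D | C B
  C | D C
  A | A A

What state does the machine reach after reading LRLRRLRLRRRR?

B

start at B
read 'L': B → B
read 'R': B → B
read 'L': B → B
read 'R': B → B
read 'R': B → B
read 'L': B → B
read 'R': B → B
read 'L': B → B
read 'R': B → B
read 'R': B → B
read 'R': B → B
read 'R': B → B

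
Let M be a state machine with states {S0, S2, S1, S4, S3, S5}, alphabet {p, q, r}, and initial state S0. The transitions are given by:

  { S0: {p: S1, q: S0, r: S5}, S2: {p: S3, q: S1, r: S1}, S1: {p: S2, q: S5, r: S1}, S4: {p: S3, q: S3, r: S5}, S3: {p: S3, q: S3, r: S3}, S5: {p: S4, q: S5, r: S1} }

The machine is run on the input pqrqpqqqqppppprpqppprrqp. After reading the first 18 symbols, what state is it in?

S3

S0 → S1 → S5 → S1 → S5 → S4 → S3 → S3 → S3 → S3 → S3 → S3 → S3 → S3 → S3 → S3 → S3 → S3 → S3
After 18 symbols: S3.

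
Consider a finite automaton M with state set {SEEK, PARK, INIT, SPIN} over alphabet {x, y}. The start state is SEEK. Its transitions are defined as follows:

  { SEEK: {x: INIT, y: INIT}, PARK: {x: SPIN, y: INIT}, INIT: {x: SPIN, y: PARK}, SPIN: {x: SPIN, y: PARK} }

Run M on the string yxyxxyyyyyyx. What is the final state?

SPIN

start at SEEK
read 'y': SEEK → INIT
read 'x': INIT → SPIN
read 'y': SPIN → PARK
read 'x': PARK → SPIN
read 'x': SPIN → SPIN
read 'y': SPIN → PARK
read 'y': PARK → INIT
read 'y': INIT → PARK
read 'y': PARK → INIT
read 'y': INIT → PARK
read 'y': PARK → INIT
read 'x': INIT → SPIN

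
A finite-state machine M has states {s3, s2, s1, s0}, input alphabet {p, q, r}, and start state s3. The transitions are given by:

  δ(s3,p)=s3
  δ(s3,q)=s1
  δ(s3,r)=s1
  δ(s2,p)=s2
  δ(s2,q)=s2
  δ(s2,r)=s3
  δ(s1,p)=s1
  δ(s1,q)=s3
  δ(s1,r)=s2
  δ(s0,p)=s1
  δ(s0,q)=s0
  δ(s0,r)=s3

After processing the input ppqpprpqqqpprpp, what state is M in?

start at s3
read 'p': s3 → s3
read 'p': s3 → s3
read 'q': s3 → s1
read 'p': s1 → s1
read 'p': s1 → s1
read 'r': s1 → s2
read 'p': s2 → s2
read 'q': s2 → s2
read 'q': s2 → s2
read 'q': s2 → s2
read 'p': s2 → s2
read 'p': s2 → s2
read 'r': s2 → s3
read 'p': s3 → s3
read 'p': s3 → s3

s3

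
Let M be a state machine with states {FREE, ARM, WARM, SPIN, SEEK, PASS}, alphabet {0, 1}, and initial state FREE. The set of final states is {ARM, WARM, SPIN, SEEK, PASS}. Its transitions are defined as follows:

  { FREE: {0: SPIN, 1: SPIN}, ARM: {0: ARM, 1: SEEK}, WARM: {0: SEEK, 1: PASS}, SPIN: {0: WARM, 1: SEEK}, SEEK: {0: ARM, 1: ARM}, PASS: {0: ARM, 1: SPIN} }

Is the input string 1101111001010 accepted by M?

Yes

Trace: FREE -1-> SPIN -1-> SEEK -0-> ARM -1-> SEEK -1-> ARM -1-> SEEK -1-> ARM -0-> ARM -0-> ARM -1-> SEEK -0-> ARM -1-> SEEK -0-> ARM
End state ARM is accepting.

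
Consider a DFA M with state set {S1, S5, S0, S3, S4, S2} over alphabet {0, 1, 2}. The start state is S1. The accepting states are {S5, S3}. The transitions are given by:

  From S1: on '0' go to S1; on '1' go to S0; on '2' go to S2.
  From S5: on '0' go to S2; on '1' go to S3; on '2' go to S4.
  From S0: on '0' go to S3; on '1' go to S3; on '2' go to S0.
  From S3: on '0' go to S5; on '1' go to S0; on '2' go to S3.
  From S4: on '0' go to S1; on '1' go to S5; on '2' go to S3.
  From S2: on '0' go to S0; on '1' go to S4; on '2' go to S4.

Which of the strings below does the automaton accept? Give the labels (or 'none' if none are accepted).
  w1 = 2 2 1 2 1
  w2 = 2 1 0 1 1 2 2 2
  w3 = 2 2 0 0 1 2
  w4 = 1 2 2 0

w1: Trace: S1 -2-> S2 -2-> S4 -1-> S5 -2-> S4 -1-> S5  → end S5, accepted
w2: Trace: S1 -2-> S2 -1-> S4 -0-> S1 -1-> S0 -1-> S3 -2-> S3 -2-> S3 -2-> S3  → end S3, accepted
w3: Trace: S1 -2-> S2 -2-> S4 -0-> S1 -0-> S1 -1-> S0 -2-> S0  → end S0, rejected
w4: Trace: S1 -1-> S0 -2-> S0 -2-> S0 -0-> S3  → end S3, accepted

w1, w2, w4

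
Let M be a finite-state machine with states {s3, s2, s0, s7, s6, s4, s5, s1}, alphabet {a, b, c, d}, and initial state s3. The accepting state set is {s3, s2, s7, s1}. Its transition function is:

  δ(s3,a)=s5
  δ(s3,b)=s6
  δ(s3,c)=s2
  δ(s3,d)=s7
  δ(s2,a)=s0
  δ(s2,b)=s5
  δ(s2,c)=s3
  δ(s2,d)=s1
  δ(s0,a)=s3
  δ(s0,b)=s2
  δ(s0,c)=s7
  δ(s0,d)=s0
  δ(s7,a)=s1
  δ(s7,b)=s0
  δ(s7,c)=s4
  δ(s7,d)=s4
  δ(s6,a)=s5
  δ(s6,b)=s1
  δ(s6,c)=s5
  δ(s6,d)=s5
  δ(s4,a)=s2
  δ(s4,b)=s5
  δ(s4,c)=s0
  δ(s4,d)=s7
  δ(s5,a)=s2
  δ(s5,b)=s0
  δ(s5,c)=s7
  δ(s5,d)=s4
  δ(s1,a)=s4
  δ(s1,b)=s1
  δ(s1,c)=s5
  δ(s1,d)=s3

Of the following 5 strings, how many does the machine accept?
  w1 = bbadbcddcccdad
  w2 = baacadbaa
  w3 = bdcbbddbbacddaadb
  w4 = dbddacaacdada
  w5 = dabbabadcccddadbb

w1: Trace: s3 -b-> s6 -b-> s1 -a-> s4 -d-> s7 -b-> s0 -c-> s7 -d-> s4 -d-> s7 -c-> s4 -c-> s0 -c-> s7 -d-> s4 -a-> s2 -d-> s1  → end s1, accepted
w2: Trace: s3 -b-> s6 -a-> s5 -a-> s2 -c-> s3 -a-> s5 -d-> s4 -b-> s5 -a-> s2 -a-> s0  → end s0, rejected
w3: Trace: s3 -b-> s6 -d-> s5 -c-> s7 -b-> s0 -b-> s2 -d-> s1 -d-> s3 -b-> s6 -b-> s1 -a-> s4 -c-> s0 -d-> s0 -d-> s0 -a-> s3 -a-> s5 -d-> s4 -b-> s5  → end s5, rejected
w4: Trace: s3 -d-> s7 -b-> s0 -d-> s0 -d-> s0 -a-> s3 -c-> s2 -a-> s0 -a-> s3 -c-> s2 -d-> s1 -a-> s4 -d-> s7 -a-> s1  → end s1, accepted
w5: Trace: s3 -d-> s7 -a-> s1 -b-> s1 -b-> s1 -a-> s4 -b-> s5 -a-> s2 -d-> s1 -c-> s5 -c-> s7 -c-> s4 -d-> s7 -d-> s4 -a-> s2 -d-> s1 -b-> s1 -b-> s1  → end s1, accepted

3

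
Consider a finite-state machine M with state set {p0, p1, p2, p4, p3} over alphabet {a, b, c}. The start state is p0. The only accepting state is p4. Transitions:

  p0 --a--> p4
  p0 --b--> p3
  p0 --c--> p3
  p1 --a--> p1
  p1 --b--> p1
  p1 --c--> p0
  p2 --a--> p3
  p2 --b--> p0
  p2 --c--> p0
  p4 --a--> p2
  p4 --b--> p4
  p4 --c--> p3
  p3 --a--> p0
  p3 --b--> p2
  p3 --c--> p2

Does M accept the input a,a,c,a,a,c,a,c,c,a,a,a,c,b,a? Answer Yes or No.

p0 → p4 → p2 → p0 → p4 → p2 → p0 → p4 → p3 → p2 → p3 → p0 → p4 → p3 → p2 → p3
End state p3 is not accepting.

No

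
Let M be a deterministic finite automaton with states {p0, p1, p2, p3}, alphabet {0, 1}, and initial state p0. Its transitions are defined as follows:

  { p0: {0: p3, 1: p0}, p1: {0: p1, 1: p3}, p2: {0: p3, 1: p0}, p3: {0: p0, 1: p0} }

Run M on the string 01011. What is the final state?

Trace: p0 -0-> p3 -1-> p0 -0-> p3 -1-> p0 -1-> p0

p0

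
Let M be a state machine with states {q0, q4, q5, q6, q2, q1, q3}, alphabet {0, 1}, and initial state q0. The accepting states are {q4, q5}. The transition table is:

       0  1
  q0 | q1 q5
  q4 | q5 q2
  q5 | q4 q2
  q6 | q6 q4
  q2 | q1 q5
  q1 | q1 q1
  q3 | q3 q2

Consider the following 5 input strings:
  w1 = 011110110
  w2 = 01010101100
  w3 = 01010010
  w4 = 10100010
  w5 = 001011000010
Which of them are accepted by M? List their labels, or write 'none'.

none

w1: q0 → q1 → q1 → q1 → q1 → q1 → q1 → q1 → q1 → q1  → end q1, rejected
w2: q0 → q1 → q1 → q1 → q1 → q1 → q1 → q1 → q1 → q1 → q1 → q1  → end q1, rejected
w3: q0 → q1 → q1 → q1 → q1 → q1 → q1 → q1 → q1  → end q1, rejected
w4: q0 → q5 → q4 → q2 → q1 → q1 → q1 → q1 → q1  → end q1, rejected
w5: q0 → q1 → q1 → q1 → q1 → q1 → q1 → q1 → q1 → q1 → q1 → q1 → q1  → end q1, rejected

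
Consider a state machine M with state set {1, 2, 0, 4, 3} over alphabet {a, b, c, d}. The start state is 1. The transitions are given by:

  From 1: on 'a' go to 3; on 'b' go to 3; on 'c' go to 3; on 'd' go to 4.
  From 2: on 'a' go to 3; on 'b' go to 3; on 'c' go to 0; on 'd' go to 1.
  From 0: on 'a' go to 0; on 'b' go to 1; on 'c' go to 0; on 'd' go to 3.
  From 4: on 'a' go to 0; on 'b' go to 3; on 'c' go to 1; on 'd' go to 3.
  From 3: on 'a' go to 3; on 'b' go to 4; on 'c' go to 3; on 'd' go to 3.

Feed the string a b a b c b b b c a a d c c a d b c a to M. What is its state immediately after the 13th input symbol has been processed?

3

start at 1
read 'a': 1 → 3
read 'b': 3 → 4
read 'a': 4 → 0
read 'b': 0 → 1
read 'c': 1 → 3
read 'b': 3 → 4
read 'b': 4 → 3
read 'b': 3 → 4
read 'c': 4 → 1
read 'a': 1 → 3
read 'a': 3 → 3
read 'd': 3 → 3
read 'c': 3 → 3
After 13 symbols: 3.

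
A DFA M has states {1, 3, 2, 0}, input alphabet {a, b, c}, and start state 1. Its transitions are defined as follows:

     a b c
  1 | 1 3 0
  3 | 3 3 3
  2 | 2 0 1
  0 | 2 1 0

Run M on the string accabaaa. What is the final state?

2

Trace: 1 -a-> 1 -c-> 0 -c-> 0 -a-> 2 -b-> 0 -a-> 2 -a-> 2 -a-> 2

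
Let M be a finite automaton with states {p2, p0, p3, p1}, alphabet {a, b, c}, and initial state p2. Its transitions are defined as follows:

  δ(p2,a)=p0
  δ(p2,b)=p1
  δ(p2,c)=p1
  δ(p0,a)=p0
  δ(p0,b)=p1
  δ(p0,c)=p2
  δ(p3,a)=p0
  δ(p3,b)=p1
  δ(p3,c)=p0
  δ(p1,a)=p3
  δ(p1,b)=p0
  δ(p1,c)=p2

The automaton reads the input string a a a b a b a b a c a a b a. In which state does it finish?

p3

start at p2
read 'a': p2 → p0
read 'a': p0 → p0
read 'a': p0 → p0
read 'b': p0 → p1
read 'a': p1 → p3
read 'b': p3 → p1
read 'a': p1 → p3
read 'b': p3 → p1
read 'a': p1 → p3
read 'c': p3 → p0
read 'a': p0 → p0
read 'a': p0 → p0
read 'b': p0 → p1
read 'a': p1 → p3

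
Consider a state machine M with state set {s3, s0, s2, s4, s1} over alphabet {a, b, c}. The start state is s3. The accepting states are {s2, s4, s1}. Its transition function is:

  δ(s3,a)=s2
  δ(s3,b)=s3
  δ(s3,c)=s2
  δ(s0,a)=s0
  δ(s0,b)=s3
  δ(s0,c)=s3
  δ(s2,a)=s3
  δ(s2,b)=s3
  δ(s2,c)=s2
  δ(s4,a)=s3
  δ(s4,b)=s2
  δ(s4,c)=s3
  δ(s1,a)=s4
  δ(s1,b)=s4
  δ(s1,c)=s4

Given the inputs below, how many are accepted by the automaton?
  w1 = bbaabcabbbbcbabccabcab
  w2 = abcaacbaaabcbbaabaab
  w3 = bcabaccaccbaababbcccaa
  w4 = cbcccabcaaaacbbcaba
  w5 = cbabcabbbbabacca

w1: s3 → s3 → s3 → s2 → s3 → s3 → s2 → s3 → s3 → s3 → s3 → s3 → s2 → s3 → s2 → s3 → s2 → s2 → s3 → s3 → s2 → s3 → s3  → end s3, rejected
w2: s3 → s2 → s3 → s2 → s3 → s2 → s2 → s3 → s2 → s3 → s2 → s3 → s2 → s3 → s3 → s2 → s3 → s3 → s2 → s3 → s3  → end s3, rejected
w3: s3 → s3 → s2 → s3 → s3 → s2 → s2 → s2 → s3 → s2 → s2 → s3 → s2 → s3 → s3 → s2 → s3 → s3 → s2 → s2 → s2 → s3 → s2  → end s2, accepted
w4: s3 → s2 → s3 → s2 → s2 → s2 → s3 → s3 → s2 → s3 → s2 → s3 → s2 → s2 → s3 → s3 → s2 → s3 → s3 → s2  → end s2, accepted
w5: s3 → s2 → s3 → s2 → s3 → s2 → s3 → s3 → s3 → s3 → s3 → s2 → s3 → s2 → s2 → s2 → s3  → end s3, rejected

2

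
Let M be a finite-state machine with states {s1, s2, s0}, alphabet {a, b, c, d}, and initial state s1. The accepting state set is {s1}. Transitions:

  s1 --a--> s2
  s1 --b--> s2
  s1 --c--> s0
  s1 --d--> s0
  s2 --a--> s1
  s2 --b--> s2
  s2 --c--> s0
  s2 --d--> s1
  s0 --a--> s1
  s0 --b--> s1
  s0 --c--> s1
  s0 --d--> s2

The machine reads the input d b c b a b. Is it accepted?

start at s1
read 'd': s1 → s0
read 'b': s0 → s1
read 'c': s1 → s0
read 'b': s0 → s1
read 'a': s1 → s2
read 'b': s2 → s2
End state s2 is not accepting.

No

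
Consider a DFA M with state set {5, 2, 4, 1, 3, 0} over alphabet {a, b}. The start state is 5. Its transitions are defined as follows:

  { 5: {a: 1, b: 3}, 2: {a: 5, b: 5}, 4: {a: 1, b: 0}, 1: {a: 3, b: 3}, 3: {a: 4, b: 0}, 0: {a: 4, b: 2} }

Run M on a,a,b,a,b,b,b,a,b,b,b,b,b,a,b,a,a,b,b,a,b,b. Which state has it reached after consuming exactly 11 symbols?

2

5 → 1 → 3 → 0 → 4 → 0 → 2 → 5 → 1 → 3 → 0 → 2
After 11 symbols: 2.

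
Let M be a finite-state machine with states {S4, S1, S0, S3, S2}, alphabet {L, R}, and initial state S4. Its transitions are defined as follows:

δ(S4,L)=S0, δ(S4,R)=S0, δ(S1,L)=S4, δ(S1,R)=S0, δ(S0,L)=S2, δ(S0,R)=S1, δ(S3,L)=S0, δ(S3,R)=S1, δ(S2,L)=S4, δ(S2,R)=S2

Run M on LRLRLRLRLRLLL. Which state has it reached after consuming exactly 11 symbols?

S4

S4 → S0 → S1 → S4 → S0 → S2 → S2 → S4 → S0 → S2 → S2 → S4
After 11 symbols: S4.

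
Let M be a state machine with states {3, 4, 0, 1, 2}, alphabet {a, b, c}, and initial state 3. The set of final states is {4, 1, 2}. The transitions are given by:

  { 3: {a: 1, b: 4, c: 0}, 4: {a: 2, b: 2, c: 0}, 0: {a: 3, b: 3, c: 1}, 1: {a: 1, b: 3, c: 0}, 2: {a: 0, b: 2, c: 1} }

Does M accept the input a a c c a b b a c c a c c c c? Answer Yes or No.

start at 3
read 'a': 3 → 1
read 'a': 1 → 1
read 'c': 1 → 0
read 'c': 0 → 1
read 'a': 1 → 1
read 'b': 1 → 3
read 'b': 3 → 4
read 'a': 4 → 2
read 'c': 2 → 1
read 'c': 1 → 0
read 'a': 0 → 3
read 'c': 3 → 0
read 'c': 0 → 1
read 'c': 1 → 0
read 'c': 0 → 1
End state 1 is accepting.

Yes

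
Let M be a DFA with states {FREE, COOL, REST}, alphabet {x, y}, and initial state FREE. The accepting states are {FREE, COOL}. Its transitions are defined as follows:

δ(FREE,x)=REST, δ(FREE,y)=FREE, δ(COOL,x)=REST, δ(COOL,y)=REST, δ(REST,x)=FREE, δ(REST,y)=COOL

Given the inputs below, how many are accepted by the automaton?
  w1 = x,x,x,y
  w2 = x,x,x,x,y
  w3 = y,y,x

2

w1: FREE → REST → FREE → REST → COOL  → end COOL, accepted
w2: FREE → REST → FREE → REST → FREE → FREE  → end FREE, accepted
w3: FREE → FREE → FREE → REST  → end REST, rejected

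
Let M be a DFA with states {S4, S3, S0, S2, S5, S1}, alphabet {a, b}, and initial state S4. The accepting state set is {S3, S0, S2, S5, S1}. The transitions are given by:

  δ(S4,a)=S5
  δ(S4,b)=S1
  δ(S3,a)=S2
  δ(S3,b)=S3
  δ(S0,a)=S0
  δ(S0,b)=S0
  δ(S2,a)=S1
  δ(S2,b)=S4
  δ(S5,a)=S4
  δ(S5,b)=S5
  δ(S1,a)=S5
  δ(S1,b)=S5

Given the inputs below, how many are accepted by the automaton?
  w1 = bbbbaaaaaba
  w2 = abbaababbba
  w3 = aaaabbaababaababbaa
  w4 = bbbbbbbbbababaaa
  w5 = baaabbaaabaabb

3

w1: Trace: S4 -b-> S1 -b-> S5 -b-> S5 -b-> S5 -a-> S4 -a-> S5 -a-> S4 -a-> S5 -a-> S4 -b-> S1 -a-> S5  → end S5, accepted
w2: Trace: S4 -a-> S5 -b-> S5 -b-> S5 -a-> S4 -a-> S5 -b-> S5 -a-> S4 -b-> S1 -b-> S5 -b-> S5 -a-> S4  → end S4, rejected
w3: Trace: S4 -a-> S5 -a-> S4 -a-> S5 -a-> S4 -b-> S1 -b-> S5 -a-> S4 -a-> S5 -b-> S5 -a-> S4 -b-> S1 -a-> S5 -a-> S4 -b-> S1 -a-> S5 -b-> S5 -b-> S5 -a-> S4 -a-> S5  → end S5, accepted
w4: Trace: S4 -b-> S1 -b-> S5 -b-> S5 -b-> S5 -b-> S5 -b-> S5 -b-> S5 -b-> S5 -b-> S5 -a-> S4 -b-> S1 -a-> S5 -b-> S5 -a-> S4 -a-> S5 -a-> S4  → end S4, rejected
w5: Trace: S4 -b-> S1 -a-> S5 -a-> S4 -a-> S5 -b-> S5 -b-> S5 -a-> S4 -a-> S5 -a-> S4 -b-> S1 -a-> S5 -a-> S4 -b-> S1 -b-> S5  → end S5, accepted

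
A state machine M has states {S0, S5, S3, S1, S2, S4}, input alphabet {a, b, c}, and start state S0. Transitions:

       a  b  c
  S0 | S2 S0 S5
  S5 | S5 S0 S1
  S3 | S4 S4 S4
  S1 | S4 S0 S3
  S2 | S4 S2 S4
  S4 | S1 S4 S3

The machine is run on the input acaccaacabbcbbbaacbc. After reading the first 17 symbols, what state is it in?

S4

Trace: S0 -a-> S2 -c-> S4 -a-> S1 -c-> S3 -c-> S4 -a-> S1 -a-> S4 -c-> S3 -a-> S4 -b-> S4 -b-> S4 -c-> S3 -b-> S4 -b-> S4 -b-> S4 -a-> S1 -a-> S4
After 17 symbols: S4.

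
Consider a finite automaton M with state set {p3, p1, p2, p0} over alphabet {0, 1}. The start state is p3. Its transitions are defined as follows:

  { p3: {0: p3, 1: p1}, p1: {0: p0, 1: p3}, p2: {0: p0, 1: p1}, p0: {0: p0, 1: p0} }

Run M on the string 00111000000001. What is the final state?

p0

Trace: p3 -0-> p3 -0-> p3 -1-> p1 -1-> p3 -1-> p1 -0-> p0 -0-> p0 -0-> p0 -0-> p0 -0-> p0 -0-> p0 -0-> p0 -0-> p0 -1-> p0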